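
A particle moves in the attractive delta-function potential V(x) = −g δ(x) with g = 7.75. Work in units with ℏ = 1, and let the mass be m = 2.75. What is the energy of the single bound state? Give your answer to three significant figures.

The bound state is ψ(x) = √κ e^{−κ|x|}. The derivative jump ψ'(0⁺) − ψ'(0⁻) = −(2mg/ℏ²)ψ(0) fixes κ = mg/ℏ² = 21.31.
Then E = −ℏ²κ²/(2m) = −mg²/(2ℏ²) = -82.59.

E = -82.6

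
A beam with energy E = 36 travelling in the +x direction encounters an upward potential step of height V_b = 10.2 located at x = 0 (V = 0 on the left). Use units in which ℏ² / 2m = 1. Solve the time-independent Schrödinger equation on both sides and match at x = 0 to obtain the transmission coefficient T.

T = 0.993

On each side the TISE gives plane waves with k = √(2m(E − V))/ℏ: k₁ = √(2·½·36) = 6.000, k₂ = √(2·½·25.8) = 5.079.
Continuity of ψ and ψ′ at the step yields the reflection amplitude r = (k₁ − k₂)/(k₁ + k₂) = 0.08309; thus R = |r|² = 0.006905, T = 0.9931.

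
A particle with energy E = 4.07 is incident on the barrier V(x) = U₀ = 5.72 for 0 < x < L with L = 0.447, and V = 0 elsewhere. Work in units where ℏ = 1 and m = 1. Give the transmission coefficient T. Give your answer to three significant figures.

T = 0.501

Since E < U₀ the interior solution is evanescent with decay constant κ = √(2m(U₀ − E))/ℏ = 1.817.
κL = 0.8120, sinh(κL) = 0.9042.
Matching ψ, ψ′ at both faces gives T = [1 + U₀² sinh²(κL) / (4E(U₀ − E))]⁻¹ = 1/1.996 = 0.501.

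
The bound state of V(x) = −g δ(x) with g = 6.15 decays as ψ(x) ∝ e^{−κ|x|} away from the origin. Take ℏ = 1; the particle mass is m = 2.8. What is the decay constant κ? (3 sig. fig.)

κ = 17.2

Integrating the TISE across x = 0 gives the cusp condition ψ'(0⁺) − ψ'(0⁻) = −(2mg/ℏ²)ψ(0).
With ψ ∝ e^{−κ|x|} this yields −2κ = −2mg/ℏ², so κ = mg/ℏ² = 17.22.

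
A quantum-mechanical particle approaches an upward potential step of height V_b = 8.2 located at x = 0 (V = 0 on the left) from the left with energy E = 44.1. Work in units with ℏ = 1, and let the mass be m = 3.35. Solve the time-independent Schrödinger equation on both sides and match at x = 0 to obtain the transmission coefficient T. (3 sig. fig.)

T = 0.997

On each side the TISE gives plane waves with k = √(2m(E − V))/ℏ: k₁ = √(2·3.35·44.1) = 17.19, k₂ = √(2·3.35·35.9) = 15.51.
Continuity of ψ and ψ′ at the step yields the reflection amplitude r = (k₁ − k₂)/(k₁ + k₂) = 0.05139; thus R = |r|² = 0.002640, T = 0.9974.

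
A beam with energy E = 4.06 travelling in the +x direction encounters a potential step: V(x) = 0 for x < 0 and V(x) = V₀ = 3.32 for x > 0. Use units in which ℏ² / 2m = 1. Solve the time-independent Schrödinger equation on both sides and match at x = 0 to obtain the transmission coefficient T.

T = 0.839

The wavenumbers are k₁ = √(2mE)/ℏ = 2.015 on the left and k₂ = √(2m(E − V₀))/ℏ = 0.8602 on the right.
Continuity of ψ and ψ′ at the step yields the reflection amplitude r = (k₁ − k₂)/(k₁ + k₂) = 0.4016; thus R = |r|² = 0.1613, T = 0.8387.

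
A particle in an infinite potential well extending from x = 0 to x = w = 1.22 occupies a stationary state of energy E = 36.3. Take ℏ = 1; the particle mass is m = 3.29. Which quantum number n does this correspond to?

For an infinite well E_n = n²π²ℏ²/(2mw²), so n = (w/πℏ)√(2mE).
n = (1.22/π) × √(2 × 3.29 × 36.3) = 6.002 → n = 6.

n = 6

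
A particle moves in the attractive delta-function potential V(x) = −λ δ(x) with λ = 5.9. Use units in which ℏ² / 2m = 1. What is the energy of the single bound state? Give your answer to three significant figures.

The bound state is ψ(x) = √κ e^{−κ|x|}. The derivative jump ψ'(0⁺) − ψ'(0⁻) = −(2mλ/ℏ²)ψ(0) fixes κ = mλ/ℏ² = 2.950.
Then E = −ℏ²κ²/(2m) = −mλ²/(2ℏ²) = -8.703.

E = -8.70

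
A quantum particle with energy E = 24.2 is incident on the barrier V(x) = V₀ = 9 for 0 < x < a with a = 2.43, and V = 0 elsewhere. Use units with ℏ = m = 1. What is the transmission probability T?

T = 0.971

E > V₀: inside the barrier k₂ = √(2m(E − V₀))/ℏ = 5.514, k₂a = 13.40.
T = [1 + V₀² sin²(k₂a) / (4E(E − V₀))]⁻¹ = 1/1.030 = 0.971.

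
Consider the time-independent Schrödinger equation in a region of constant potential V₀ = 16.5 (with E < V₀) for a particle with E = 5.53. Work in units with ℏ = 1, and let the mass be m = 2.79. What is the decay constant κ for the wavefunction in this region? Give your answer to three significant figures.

κ = 7.82

Since E < V₀ the TISE in this region is ψ'' = κ²ψ with κ = √(2m(V₀ − E))/ℏ.
κ = √(2 × 2.79 × 10.97) = 7.824.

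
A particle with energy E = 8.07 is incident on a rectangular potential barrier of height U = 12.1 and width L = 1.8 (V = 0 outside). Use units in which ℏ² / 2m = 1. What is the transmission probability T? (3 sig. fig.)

T = 0.00258

E < U: inside the barrier ψ ∝ e^{±κx} with κ = √(2m(U − E))/ℏ = 2.007.
κL = 3.613, sinh(κL) = 18.53.
The exact tunnelling result is T⁻¹ = 1 + U² sinh²(κL) / [4E(U − E)] = 387.6, so T = 0.00258.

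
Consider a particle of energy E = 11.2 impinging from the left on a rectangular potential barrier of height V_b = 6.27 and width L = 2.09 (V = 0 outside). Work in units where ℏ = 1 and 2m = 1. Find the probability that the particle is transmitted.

E > V_b: inside the barrier k₂ = √(2m(E − V_b))/ℏ = 2.220, k₂L = 4.641.
Matching at both interfaces gives T⁻¹ = 1 + V_b² sin²(k₂L) / [4E(E − V_b)] = 1.177, hence T = 0.850.

T = 0.850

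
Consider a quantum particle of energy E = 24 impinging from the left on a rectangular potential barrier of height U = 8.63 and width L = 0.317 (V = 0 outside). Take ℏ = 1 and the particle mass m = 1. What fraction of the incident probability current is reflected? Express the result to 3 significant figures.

Above the barrier the interior wavenumber is k₂ = √(2m(E − U))/ℏ = 5.544, giving phase k₂L = 1.758.
Matching at both interfaces gives T⁻¹ = 1 + U² sin²(k₂L) / [4E(E − U)] = 1.049, hence T = 0.954.
R = 1 − T = 0.0465.

R = 0.0465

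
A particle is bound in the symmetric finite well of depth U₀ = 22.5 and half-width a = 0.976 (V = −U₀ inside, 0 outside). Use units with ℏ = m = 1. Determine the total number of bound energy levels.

N = 5

The dimensionless depth is z₀ = a√(2mU₀)/ℏ = 0.976 × √(45.00) = 6.547.
The even/odd transcendental equations gain one root per π/2 in z₀, giving N = 1 + ⌊2z₀/π⌋ = 1 + ⌊4.168⌋ = 5.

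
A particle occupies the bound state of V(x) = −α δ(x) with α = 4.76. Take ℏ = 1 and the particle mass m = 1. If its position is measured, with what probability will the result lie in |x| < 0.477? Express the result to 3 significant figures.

The normalised bound state is ψ = √κ e^{−κ|x|} with κ = mα/ℏ² = 4.760.
P(|x| < d) = ∫_{−d}^{d} κ e^{−2κ|x|} dx = 1 − e^{−2κd} = 1 − e^{−4.541} = 0.9893.

P = 0.989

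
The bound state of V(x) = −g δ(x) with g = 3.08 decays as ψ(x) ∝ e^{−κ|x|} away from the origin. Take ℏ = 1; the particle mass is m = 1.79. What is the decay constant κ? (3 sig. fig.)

Integrating the TISE across x = 0 gives the cusp condition ψ'(0⁺) − ψ'(0⁻) = −(2mg/ℏ²)ψ(0).
With ψ ∝ e^{−κ|x|} this yields −2κ = −2mg/ℏ², so κ = mg/ℏ² = 5.513.

κ = 5.51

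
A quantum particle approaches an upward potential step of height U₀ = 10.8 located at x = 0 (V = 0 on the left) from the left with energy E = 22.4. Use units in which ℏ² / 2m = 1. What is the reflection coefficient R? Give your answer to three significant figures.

R = 0.0266

On each side the TISE gives plane waves with k = √(2m(E − V))/ℏ: k₁ = √(2·½·22.4) = 4.733, k₂ = √(2·½·11.6) = 3.406.
Matching ψ and ψ′ at x = 0 gives r = (k₁ − k₂)/(k₁ + k₂), so R = r² = 0.02658 and T = 1 − R = 0.9734.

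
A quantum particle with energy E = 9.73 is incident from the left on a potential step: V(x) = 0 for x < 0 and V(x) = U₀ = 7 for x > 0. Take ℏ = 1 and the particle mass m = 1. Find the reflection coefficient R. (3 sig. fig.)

On each side the TISE gives plane waves with k = √(2m(E − V))/ℏ: k₁ = √(2·1·9.73) = 4.411, k₂ = √(2·1·2.73) = 2.337.
Continuity of ψ and ψ′ at the step yields the reflection amplitude r = (k₁ − k₂)/(k₁ + k₂) = 0.3075; thus R = |r|² = 0.09453, T = 0.9055.

R = 0.0945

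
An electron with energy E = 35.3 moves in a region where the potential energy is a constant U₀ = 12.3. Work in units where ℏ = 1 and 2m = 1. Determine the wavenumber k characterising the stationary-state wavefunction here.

k = 4.80

With E > U₀ the solution is oscillatory, ψ ∝ e^{±ikx} with k = √(2m(E − U₀))/ℏ.
k = √(2 × 0.5 × 23) = 4.796.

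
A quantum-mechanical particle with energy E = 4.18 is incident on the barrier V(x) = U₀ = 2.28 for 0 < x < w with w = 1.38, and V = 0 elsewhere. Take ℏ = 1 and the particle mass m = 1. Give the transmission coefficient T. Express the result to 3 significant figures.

Above the barrier the interior wavenumber is k₂ = √(2m(E − U₀))/ℏ = 1.949, giving phase k₂w = 2.690.
T = [1 + U₀² sin²(k₂w) / (4E(E − U₀))]⁻¹ = 1/1.031 = 0.970.

T = 0.970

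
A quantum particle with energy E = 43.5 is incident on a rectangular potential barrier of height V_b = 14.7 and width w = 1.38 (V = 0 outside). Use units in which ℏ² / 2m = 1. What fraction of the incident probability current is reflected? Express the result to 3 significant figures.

Above the barrier the interior wavenumber is k₂ = √(2m(E − V_b))/ℏ = 5.367, giving phase k₂w = 7.406.
Matching at both interfaces gives T⁻¹ = 1 + V_b² sin²(k₂w) / [4E(E − V_b)] = 1.035, hence T = 0.966.
R = 1 − T = 0.0338.

R = 0.0338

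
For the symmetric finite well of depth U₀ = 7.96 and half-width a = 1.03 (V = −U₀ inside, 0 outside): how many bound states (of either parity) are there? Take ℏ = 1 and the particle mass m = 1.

N = 3

Define the well-strength parameter z₀ = (a/ℏ)√(2mU₀) = 1.03 × √(2·1·7.96) = 4.110.
A new bound state (alternating even/odd) appears each time z₀ passes a multiple of π/2, so N = ⌊2z₀/π⌋ + 1 = ⌊2.616⌋ + 1 = 3.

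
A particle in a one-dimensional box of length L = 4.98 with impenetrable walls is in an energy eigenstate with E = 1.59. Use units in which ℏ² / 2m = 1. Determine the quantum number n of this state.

n = 2

From E_n = n²π²ℏ²/(2mL²) invert to n = √(2mL²E)/(πℏ).
n = (4.98/π) × √(2 × 0.5 × 1.59) = 1.999 → n = 2.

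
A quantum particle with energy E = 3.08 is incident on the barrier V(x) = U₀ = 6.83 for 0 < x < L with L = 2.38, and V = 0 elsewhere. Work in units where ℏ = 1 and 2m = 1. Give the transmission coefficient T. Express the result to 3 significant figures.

T = 0.000393

E < U₀: inside the barrier ψ ∝ e^{±κx} with κ = √(2m(U₀ − E))/ℏ = 1.936.
κL = 4.609, sinh(κL) = 50.18.
The exact tunnelling result is T⁻¹ = 1 + U₀² sinh²(κL) / [4E(U₀ − E)] = 2543, so T = 0.000393.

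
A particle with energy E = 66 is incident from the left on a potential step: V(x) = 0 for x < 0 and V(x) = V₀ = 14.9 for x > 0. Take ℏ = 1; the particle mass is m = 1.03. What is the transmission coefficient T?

T = 0.996

On each side the TISE gives plane waves with k = √(2m(E − V))/ℏ: k₁ = √(2·1.03·66) = 11.66, k₂ = √(2·1.03·51.1) = 10.26.
Continuity of ψ and ψ′ at the step yields the reflection amplitude r = (k₁ − k₂)/(k₁ + k₂) = 0.06388; thus R = |r|² = 0.004081, T = 0.9959.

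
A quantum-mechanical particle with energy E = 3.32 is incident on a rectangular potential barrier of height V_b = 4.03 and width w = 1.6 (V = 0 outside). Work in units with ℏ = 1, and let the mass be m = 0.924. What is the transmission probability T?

E < V_b: inside the barrier ψ ∝ e^{±κx} with κ = √(2m(V_b − E))/ℏ = 1.145.
κw = 1.833, sinh(κw) = 3.045.
The exact tunnelling result is T⁻¹ = 1 + V_b² sinh²(κw) / [4E(V_b − E)] = 16.98, so T = 0.0589.

T = 0.0589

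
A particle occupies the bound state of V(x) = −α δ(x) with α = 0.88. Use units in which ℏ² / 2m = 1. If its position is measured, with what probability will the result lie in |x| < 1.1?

The normalised bound state is ψ = √κ e^{−κ|x|} with κ = mα/ℏ² = 0.4400.
P(|x| < d) = ∫_{−d}^{d} κ e^{−2κ|x|} dx = 1 − e^{−2κd} = 1 − e^{−0.9680} = 0.6202.

P = 0.620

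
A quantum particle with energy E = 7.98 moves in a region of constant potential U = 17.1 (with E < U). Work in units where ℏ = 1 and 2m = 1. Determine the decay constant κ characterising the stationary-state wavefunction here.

κ = 3.02

Since E < U the TISE in this region is ψ'' = κ²ψ with κ = √(2m(U − E))/ℏ.
κ = √(2 × 0.5 × 9.12) = 3.020.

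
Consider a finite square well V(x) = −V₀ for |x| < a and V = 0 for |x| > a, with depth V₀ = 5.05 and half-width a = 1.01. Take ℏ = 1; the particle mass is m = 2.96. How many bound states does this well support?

The dimensionless depth is z₀ = a√(2mV₀)/ℏ = 1.01 × √(29.90) = 5.522.
A new bound state (alternating even/odd) appears each time z₀ passes a multiple of π/2, so N = ⌊2z₀/π⌋ + 1 = ⌊3.516⌋ + 1 = 4.

N = 4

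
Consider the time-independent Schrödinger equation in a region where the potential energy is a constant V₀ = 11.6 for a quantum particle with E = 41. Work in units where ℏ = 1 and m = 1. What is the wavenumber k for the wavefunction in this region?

k = 7.67

With E > V₀ the solution is oscillatory, ψ ∝ e^{±ikx} with k = √(2m(E − V₀))/ℏ.
k = √(2 × 1 × 29.4) = 7.668.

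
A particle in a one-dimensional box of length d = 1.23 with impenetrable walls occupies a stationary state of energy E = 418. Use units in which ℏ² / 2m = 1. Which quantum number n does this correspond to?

n = 8

For an infinite well E_n = n²π²ℏ²/(2md²), so n = (d/πℏ)√(2mE).
n = (1.23/π) × √(2 × 0.5 × 418) = 8.005 → n = 8.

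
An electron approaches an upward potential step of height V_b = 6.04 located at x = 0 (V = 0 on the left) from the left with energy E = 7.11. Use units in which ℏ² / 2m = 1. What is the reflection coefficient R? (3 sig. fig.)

R = 0.194

The wavenumbers are k₁ = √(2mE)/ℏ = 2.666 on the left and k₂ = √(2m(E − V_b))/ℏ = 1.034 on the right.
Matching ψ and ψ′ at x = 0 gives r = (k₁ − k₂)/(k₁ + k₂), so R = r² = 0.1945 and T = 1 − R = 0.8055.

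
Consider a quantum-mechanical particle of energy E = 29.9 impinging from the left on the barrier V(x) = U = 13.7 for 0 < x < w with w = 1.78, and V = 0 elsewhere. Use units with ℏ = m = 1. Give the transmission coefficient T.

T = 0.961

Above the barrier the interior wavenumber is k₂ = √(2m(E − U))/ℏ = 5.692, giving phase k₂w = 10.13.
Matching at both interfaces gives T⁻¹ = 1 + U² sin²(k₂w) / [4E(E − U)] = 1.041, hence T = 0.961.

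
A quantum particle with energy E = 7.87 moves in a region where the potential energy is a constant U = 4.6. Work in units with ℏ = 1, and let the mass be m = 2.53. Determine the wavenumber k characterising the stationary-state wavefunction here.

k = 4.07

With E > U the solution is oscillatory, ψ ∝ e^{±ikx} with k = √(2m(E − U))/ℏ.
k = √(2 × 2.53 × 3.27) = 4.068.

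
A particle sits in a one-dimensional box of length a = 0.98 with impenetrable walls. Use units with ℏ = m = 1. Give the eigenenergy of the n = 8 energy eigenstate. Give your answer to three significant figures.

Requiring ψ(0) = ψ(a) = 0 quantises k = nπ/a, hence E_n = ℏ²k²/2m = n²π²ℏ²/(2ma²).
E_8 = 8² × π² / (2 × 1 × 0.98²) = 328.8.

E = 329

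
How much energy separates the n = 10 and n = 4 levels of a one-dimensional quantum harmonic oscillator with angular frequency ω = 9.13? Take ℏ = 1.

E_n = ℏω(n + ½), so ΔE = (10 − 4) ℏω = 6 × 9.13 = 54.78.

ΔE = 54.8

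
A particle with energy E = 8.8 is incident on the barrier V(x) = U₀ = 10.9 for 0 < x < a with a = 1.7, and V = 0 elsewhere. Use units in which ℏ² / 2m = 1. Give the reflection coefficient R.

R = 0.982

E < U₀: inside the barrier ψ ∝ e^{±κx} with κ = √(2m(U₀ − E))/ℏ = 1.449.
κa = 2.464, sinh(κa) = 5.831.
Matching ψ, ψ′ at both faces gives T = [1 + U₀² sinh²(κa) / (4E(U₀ − E))]⁻¹ = 1/55.64 = 0.0180.
R = 1 − T = 0.982.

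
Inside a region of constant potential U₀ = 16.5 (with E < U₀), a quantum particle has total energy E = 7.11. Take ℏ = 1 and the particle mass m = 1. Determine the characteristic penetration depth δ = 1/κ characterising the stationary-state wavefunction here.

Since E < U₀ the TISE in this region is ψ'' = κ²ψ with κ = √(2m(U₀ − E))/ℏ.
κ = √(2 × 1 × 9.39) = 4.334. The penetration depth is δ = 1/κ = 0.231.

δ = 0.231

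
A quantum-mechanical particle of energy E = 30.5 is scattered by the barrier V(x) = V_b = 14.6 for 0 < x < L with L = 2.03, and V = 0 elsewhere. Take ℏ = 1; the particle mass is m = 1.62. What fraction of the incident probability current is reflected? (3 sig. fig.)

Above the barrier the interior wavenumber is k₂ = √(2m(E − V_b))/ℏ = 7.177, giving phase k₂L = 14.57.
Matching at both interfaces gives T⁻¹ = 1 + V_b² sin²(k₂L) / [4E(E − V_b)] = 1.091, hence T = 0.917.
R = 1 − T = 0.0830.

R = 0.0830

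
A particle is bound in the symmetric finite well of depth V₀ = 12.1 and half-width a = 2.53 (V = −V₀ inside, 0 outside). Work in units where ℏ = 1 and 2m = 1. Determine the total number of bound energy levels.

Define the well-strength parameter z₀ = (a/ℏ)√(2mV₀) = 2.53 × √(2·0.5·12.1) = 8.801.
The even/odd transcendental equations gain one root per π/2 in z₀, giving N = 1 + ⌊2z₀/π⌋ = 1 + ⌊5.603⌋ = 6.

N = 6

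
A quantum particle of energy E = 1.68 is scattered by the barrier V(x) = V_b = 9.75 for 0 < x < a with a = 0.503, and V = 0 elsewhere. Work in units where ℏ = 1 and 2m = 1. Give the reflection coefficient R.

Since E < V_b the interior solution is evanescent with decay constant κ = √(2m(V_b − E))/ℏ = 2.841.
κa = 1.429, sinh(κa) = 1.967.
Matching ψ, ψ′ at both faces gives T = [1 + V_b² sinh²(κa) / (4E(V_b − E))]⁻¹ = 1/7.784 = 0.128.
R = 1 − T = 0.872.

R = 0.872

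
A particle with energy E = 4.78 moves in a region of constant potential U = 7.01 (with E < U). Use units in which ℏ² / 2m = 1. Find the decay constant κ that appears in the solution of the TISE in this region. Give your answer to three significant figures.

κ = 1.49

Since E < U the TISE in this region is ψ'' = κ²ψ with κ = √(2m(U − E))/ℏ.
κ = √(2 × 0.5 × 2.23) = 1.493.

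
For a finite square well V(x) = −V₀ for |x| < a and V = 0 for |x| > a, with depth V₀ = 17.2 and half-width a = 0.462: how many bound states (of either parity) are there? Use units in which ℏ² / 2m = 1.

N = 2

The dimensionless depth is z₀ = a√(2mV₀)/ℏ = 0.462 × √(17.20) = 1.916.
A new bound state (alternating even/odd) appears each time z₀ passes a multiple of π/2, so N = ⌊2z₀/π⌋ + 1 = ⌊1.220⌋ + 1 = 2.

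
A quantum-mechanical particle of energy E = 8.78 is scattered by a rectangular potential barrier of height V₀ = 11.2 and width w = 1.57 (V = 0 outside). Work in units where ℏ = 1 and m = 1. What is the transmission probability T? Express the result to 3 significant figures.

T = 0.00271

Since E < V₀ the interior solution is evanescent with decay constant κ = √(2m(V₀ − E))/ℏ = 2.200.
κw = 3.454, sinh(κw) = 15.80.
Matching ψ, ψ′ at both faces gives T = [1 + V₀² sinh²(κw) / (4E(V₀ − E))]⁻¹ = 1/369.3 = 0.00271.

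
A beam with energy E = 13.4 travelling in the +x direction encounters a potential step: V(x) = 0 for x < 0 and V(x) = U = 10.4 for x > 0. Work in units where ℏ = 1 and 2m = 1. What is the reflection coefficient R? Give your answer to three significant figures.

On each side the TISE gives plane waves with k = √(2m(E − V))/ℏ: k₁ = √(2·½·13.4) = 3.661, k₂ = √(2·½·3) = 1.732.
Matching ψ and ψ′ at x = 0 gives r = (k₁ − k₂)/(k₁ + k₂), so R = r² = 0.1279 and T = 1 − R = 0.8721.

R = 0.128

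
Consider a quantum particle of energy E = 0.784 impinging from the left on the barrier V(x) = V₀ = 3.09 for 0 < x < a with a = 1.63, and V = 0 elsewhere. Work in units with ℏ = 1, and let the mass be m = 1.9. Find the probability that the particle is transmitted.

T = 0.000195

Since E < V₀ the interior solution is evanescent with decay constant κ = √(2m(V₀ − E))/ℏ = 2.960.
κa = 4.825, sinh(κa) = 62.30.
Matching ψ, ψ′ at both faces gives T = [1 + V₀² sinh²(κa) / (4E(V₀ − E))]⁻¹ = 1/5125 = 0.000195.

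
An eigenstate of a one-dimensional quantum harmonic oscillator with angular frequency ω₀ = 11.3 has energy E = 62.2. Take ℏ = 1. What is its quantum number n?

n = 5

E_n = ℏω₀(n + ½) ⇒ n = E/(ℏω₀) − ½ = 62.2/11.3 − 0.5 = 5.004 → n = 5.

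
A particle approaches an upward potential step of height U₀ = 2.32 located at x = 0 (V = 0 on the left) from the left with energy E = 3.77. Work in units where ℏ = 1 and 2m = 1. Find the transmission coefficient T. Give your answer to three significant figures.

T = 0.945

On each side the TISE gives plane waves with k = √(2m(E − V))/ℏ: k₁ = √(2·½·3.77) = 1.942, k₂ = √(2·½·1.45) = 1.204.
Matching ψ and ψ′ at x = 0 gives r = (k₁ − k₂)/(k₁ + k₂), so R = r² = 0.05496 and T = 1 − R = 0.9450.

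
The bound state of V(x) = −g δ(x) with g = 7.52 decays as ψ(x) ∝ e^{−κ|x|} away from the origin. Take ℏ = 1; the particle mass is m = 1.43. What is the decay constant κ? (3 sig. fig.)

κ = 10.8

Integrating the TISE across x = 0 gives the cusp condition ψ'(0⁺) − ψ'(0⁻) = −(2mg/ℏ²)ψ(0).
With ψ ∝ e^{−κ|x|} this yields −2κ = −2mg/ℏ², so κ = mg/ℏ² = 10.75.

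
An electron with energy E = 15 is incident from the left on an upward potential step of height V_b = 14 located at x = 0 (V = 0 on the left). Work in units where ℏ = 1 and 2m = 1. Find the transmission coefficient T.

T = 0.652

On each side the TISE gives plane waves with k = √(2m(E − V))/ℏ: k₁ = √(2·½·15) = 3.873, k₂ = √(2·½·1) = 1.000.
Continuity of ψ and ψ′ at the step yields the reflection amplitude r = (k₁ − k₂)/(k₁ + k₂) = 0.5896; thus R = |r|² = 0.3476, T = 0.6524.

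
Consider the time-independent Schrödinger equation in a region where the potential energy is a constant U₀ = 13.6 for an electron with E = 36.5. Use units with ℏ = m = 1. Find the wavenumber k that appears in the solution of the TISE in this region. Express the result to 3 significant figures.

With E > U₀ the solution is oscillatory, ψ ∝ e^{±ikx} with k = √(2m(E − U₀))/ℏ.
k = √(2 × 1 × 22.9) = 6.768.

k = 6.77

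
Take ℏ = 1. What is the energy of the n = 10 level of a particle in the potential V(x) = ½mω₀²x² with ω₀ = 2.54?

E = 26.7

The oscillator eigenvalues are E_n = ℏω₀(n + ½), so E_10 = 2.54 × 10.5 = 26.67.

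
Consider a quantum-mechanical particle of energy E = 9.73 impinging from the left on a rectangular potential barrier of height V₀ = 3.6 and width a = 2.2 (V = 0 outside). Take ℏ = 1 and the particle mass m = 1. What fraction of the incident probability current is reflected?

R = 0.0504

E > V₀: inside the barrier k₂ = √(2m(E − V₀))/ℏ = 3.501, k₂a = 7.703.
Matching at both interfaces gives T⁻¹ = 1 + V₀² sin²(k₂a) / [4E(E − V₀)] = 1.053, hence T = 0.950.
R = 1 − T = 0.0504.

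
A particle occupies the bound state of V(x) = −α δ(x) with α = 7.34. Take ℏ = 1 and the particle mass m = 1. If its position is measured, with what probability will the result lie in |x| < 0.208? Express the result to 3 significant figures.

The normalised bound state is ψ = √κ e^{−κ|x|} with κ = mα/ℏ² = 7.340.
P(|x| < d) = ∫_{−d}^{d} κ e^{−2κ|x|} dx = 1 − e^{−2κd} = 1 − e^{−3.053} = 0.9528.

P = 0.953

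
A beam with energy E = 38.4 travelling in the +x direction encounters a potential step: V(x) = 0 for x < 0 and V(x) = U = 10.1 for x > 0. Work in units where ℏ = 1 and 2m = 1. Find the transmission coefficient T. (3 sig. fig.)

T = 0.994

The wavenumbers are k₁ = √(2mE)/ℏ = 6.197 on the left and k₂ = √(2m(E − U))/ℏ = 5.320 on the right.
Matching ψ and ψ′ at x = 0 gives r = (k₁ − k₂)/(k₁ + k₂), so R = r² = 0.005799 and T = 1 − R = 0.9942.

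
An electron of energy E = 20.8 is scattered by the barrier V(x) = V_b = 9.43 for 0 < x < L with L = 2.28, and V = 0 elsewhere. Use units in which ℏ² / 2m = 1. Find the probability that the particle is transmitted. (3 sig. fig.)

Above the barrier the interior wavenumber is k₂ = √(2m(E − V_b))/ℏ = 3.372, giving phase k₂L = 7.688.
T = [1 + V_b² sin²(k₂L) / (4E(E − V_b))]⁻¹ = 1/1.091 = 0.916.

T = 0.916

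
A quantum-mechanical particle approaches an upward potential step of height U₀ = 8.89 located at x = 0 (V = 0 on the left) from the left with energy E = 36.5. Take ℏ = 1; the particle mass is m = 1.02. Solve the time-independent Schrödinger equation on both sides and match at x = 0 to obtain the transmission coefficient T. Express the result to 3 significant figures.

T = 0.995

The wavenumbers are k₁ = √(2mE)/ℏ = 8.629 on the left and k₂ = √(2m(E − U₀))/ℏ = 7.505 on the right.
Continuity of ψ and ψ′ at the step yields the reflection amplitude r = (k₁ − k₂)/(k₁ + k₂) = 0.06967; thus R = |r|² = 0.004854, T = 0.9951.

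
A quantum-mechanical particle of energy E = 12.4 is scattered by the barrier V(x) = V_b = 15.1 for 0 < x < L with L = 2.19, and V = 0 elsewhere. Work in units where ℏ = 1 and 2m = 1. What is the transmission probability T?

E < V_b: inside the barrier ψ ∝ e^{±κx} with κ = √(2m(V_b − E))/ℏ = 1.643.
κL = 3.599, sinh(κL) = 18.26.
The exact tunnelling result is T⁻¹ = 1 + V_b² sinh²(κL) / [4E(V_b − E)] = 568.6, so T = 0.00176.

T = 0.00176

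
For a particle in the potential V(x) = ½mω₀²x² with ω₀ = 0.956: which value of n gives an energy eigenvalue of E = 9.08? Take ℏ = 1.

Invert E_n = (n + ½)ℏω₀: n = E/ℏω₀ − ½ = 8.998, so n = 9.

n = 9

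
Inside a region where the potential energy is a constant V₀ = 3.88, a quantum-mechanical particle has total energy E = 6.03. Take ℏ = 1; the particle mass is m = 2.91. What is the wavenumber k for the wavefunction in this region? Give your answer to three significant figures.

With E > V₀ the solution is oscillatory, ψ ∝ e^{±ikx} with k = √(2m(E − V₀))/ℏ.
k = √(2 × 2.91 × 2.15) = 3.537.

k = 3.54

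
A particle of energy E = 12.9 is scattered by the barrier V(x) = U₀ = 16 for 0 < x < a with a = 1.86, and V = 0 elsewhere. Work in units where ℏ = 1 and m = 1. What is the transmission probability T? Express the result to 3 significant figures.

E < U₀: inside the barrier ψ ∝ e^{±κx} with κ = √(2m(U₀ − E))/ℏ = 2.490.
κa = 4.631, sinh(κa) = 51.32.
The exact tunnelling result is T⁻¹ = 1 + U₀² sinh²(κa) / [4E(U₀ − E)] = 4216, so T = 0.000237.

T = 0.000237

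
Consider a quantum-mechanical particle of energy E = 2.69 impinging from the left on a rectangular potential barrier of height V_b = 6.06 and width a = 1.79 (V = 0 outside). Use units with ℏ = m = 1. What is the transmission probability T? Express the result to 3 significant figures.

Since E < V_b the interior solution is evanescent with decay constant κ = √(2m(V_b − E))/ℏ = 2.596.
κa = 4.647, sinh(κa) = 52.14.
The exact tunnelling result is T⁻¹ = 1 + V_b² sinh²(κa) / [4E(V_b − E)] = 2754, so T = 0.000363.

T = 0.000363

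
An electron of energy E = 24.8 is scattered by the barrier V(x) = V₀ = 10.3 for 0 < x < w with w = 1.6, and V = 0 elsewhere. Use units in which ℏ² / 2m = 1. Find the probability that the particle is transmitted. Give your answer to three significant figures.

Above the barrier the interior wavenumber is k₂ = √(2m(E − V₀))/ℏ = 3.808, giving phase k₂w = 6.093.
Matching at both interfaces gives T⁻¹ = 1 + V₀² sin²(k₂w) / [4E(E − V₀)] = 1.003, hence T = 0.997.

T = 0.997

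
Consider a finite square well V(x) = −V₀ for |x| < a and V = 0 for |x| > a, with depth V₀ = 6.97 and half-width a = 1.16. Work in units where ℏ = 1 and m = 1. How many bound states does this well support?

Define the well-strength parameter z₀ = (a/ℏ)√(2mV₀) = 1.16 × √(2·1·6.97) = 4.331.
A new bound state (alternating even/odd) appears each time z₀ passes a multiple of π/2, so N = ⌊2z₀/π⌋ + 1 = ⌊2.757⌋ + 1 = 3.

N = 3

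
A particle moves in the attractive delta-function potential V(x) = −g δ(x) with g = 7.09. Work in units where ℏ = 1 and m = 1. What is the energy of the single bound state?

The bound state is ψ(x) = √κ e^{−κ|x|}. The derivative jump ψ'(0⁺) − ψ'(0⁻) = −(2mg/ℏ²)ψ(0) fixes κ = mg/ℏ² = 7.090.
Then E = −ℏ²κ²/(2m) = −mg²/(2ℏ²) = -25.13.

E = -25.1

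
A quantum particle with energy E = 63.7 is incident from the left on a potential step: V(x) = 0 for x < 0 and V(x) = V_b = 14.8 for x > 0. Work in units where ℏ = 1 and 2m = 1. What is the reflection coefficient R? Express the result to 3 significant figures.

On each side the TISE gives plane waves with k = √(2m(E − V))/ℏ: k₁ = √(2·½·63.7) = 7.981, k₂ = √(2·½·48.9) = 6.993.
Matching ψ and ψ′ at x = 0 gives r = (k₁ − k₂)/(k₁ + k₂), so R = r² = 0.004357 and T = 1 − R = 0.9956.

R = 0.00436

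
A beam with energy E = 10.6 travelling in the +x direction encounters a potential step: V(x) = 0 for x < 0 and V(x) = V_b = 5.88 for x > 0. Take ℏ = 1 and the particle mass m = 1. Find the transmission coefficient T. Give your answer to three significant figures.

The wavenumbers are k₁ = √(2mE)/ℏ = 4.604 on the left and k₂ = √(2m(E − V_b))/ℏ = 3.072 on the right.
Continuity of ψ and ψ′ at the step yields the reflection amplitude r = (k₁ − k₂)/(k₁ + k₂) = 0.1995; thus R = |r|² = 0.03982, T = 0.9602.

T = 0.960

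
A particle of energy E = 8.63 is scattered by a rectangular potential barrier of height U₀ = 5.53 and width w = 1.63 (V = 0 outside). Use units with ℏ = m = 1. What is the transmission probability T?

T = 0.847

E > U₀: inside the barrier k₂ = √(2m(E − U₀))/ℏ = 2.490, k₂w = 4.059.
T = [1 + U₀² sin²(k₂w) / (4E(E − U₀))]⁻¹ = 1/1.180 = 0.847.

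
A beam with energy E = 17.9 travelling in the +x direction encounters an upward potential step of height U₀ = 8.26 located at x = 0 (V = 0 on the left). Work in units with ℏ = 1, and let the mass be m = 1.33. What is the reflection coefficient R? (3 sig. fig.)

R = 0.0236

On each side the TISE gives plane waves with k = √(2m(E − V))/ℏ: k₁ = √(2·1.33·17.9) = 6.900, k₂ = √(2·1.33·9.64) = 5.064.
Matching ψ and ψ′ at x = 0 gives r = (k₁ − k₂)/(k₁ + k₂), so R = r² = 0.02356 and T = 1 − R = 0.9764.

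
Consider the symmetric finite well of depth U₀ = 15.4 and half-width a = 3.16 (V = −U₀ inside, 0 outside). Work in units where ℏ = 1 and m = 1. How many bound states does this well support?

The dimensionless depth is z₀ = a√(2mU₀)/ℏ = 3.16 × √(30.80) = 17.54.
The even/odd transcendental equations gain one root per π/2 in z₀, giving N = 1 + ⌊2z₀/π⌋ = 1 + ⌊11.16⌋ = 12.

N = 12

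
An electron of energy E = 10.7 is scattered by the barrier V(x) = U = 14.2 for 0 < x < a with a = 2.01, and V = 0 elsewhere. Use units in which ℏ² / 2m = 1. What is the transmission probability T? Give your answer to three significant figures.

T = 0.00161

Since E < U the interior solution is evanescent with decay constant κ = √(2m(U − E))/ℏ = 1.871.
κa = 3.760, sinh(κa) = 21.47.
Matching ψ, ψ′ at both faces gives T = [1 + U² sinh²(κa) / (4E(U − E))]⁻¹ = 1/621.5 = 0.00161.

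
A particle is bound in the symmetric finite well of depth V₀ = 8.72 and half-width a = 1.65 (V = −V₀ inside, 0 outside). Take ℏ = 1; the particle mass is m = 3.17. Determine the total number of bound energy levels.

N = 8

The dimensionless depth is z₀ = a√(2mV₀)/ℏ = 1.65 × √(55.28) = 12.27.
The even/odd transcendental equations gain one root per π/2 in z₀, giving N = 1 + ⌊2z₀/π⌋ = 1 + ⌊7.810⌋ = 8.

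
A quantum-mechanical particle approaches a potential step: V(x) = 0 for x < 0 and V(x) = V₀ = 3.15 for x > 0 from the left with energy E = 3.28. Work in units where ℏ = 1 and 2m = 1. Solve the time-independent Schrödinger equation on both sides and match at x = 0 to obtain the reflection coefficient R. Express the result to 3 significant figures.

R = 0.446

The wavenumbers are k₁ = √(2mE)/ℏ = 1.811 on the left and k₂ = √(2m(E − V₀))/ℏ = 0.3606 on the right.
Matching ψ and ψ′ at x = 0 gives r = (k₁ − k₂)/(k₁ + k₂), so R = r² = 0.4461 and T = 1 − R = 0.5539.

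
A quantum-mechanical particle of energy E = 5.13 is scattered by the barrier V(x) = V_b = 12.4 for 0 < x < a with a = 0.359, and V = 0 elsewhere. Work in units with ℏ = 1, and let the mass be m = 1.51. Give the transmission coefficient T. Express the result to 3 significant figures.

E < V_b: inside the barrier ψ ∝ e^{±κx} with κ = √(2m(V_b − E))/ℏ = 4.686.
κa = 1.682, sinh(κa) = 2.596.
The exact tunnelling result is T⁻¹ = 1 + V_b² sinh²(κa) / [4E(V_b − E)] = 7.944, so T = 0.126.

T = 0.126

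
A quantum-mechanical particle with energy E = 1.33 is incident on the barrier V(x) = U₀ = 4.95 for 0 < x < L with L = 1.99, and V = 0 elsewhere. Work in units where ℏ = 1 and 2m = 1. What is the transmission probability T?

Since E < U₀ the interior solution is evanescent with decay constant κ = √(2m(U₀ − E))/ℏ = 1.903.
κL = 3.786, sinh(κL) = 22.03.
Matching ψ, ψ′ at both faces gives T = [1 + U₀² sinh²(κL) / (4E(U₀ − E))]⁻¹ = 1/618.7 = 0.00162.

T = 0.00162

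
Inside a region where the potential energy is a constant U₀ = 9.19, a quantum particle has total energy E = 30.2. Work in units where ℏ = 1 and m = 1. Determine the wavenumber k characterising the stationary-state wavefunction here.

With E > U₀ the solution is oscillatory, ψ ∝ e^{±ikx} with k = √(2m(E − U₀))/ℏ.
k = √(2 × 1 × 21.01) = 6.482.

k = 6.48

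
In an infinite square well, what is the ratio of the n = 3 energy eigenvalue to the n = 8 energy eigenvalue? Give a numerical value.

Since E_n ∝ n², the ratio is (3/8)² = 0.140625.

0.140625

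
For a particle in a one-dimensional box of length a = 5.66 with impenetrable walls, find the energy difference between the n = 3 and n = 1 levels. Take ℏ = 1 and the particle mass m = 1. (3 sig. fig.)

ΔE = 1.23

E_n = n²π²ℏ²/(2ma²), so ΔE = (3² − 1²) π²ℏ²/(2ma²).
ΔE = 8 × π² / (2 × 1 × 5.66²) = 1.232.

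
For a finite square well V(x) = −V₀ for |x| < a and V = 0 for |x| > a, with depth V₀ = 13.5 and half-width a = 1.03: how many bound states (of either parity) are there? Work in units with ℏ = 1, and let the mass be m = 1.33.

Define the well-strength parameter z₀ = (a/ℏ)√(2mV₀) = 1.03 × √(2·1.33·13.5) = 6.172.
The even/odd transcendental equations gain one root per π/2 in z₀, giving N = 1 + ⌊2z₀/π⌋ = 1 + ⌊3.929⌋ = 4.

N = 4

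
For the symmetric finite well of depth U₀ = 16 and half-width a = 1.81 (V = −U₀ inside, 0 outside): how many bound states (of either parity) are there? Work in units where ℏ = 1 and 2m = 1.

N = 5

The dimensionless depth is z₀ = a√(2mU₀)/ℏ = 1.81 × √(16.00) = 7.240.
A new bound state (alternating even/odd) appears each time z₀ passes a multiple of π/2, so N = ⌊2z₀/π⌋ + 1 = ⌊4.609⌋ + 1 = 5.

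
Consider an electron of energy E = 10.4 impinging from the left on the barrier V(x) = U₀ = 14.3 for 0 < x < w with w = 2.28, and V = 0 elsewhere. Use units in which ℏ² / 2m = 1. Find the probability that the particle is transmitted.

T = 0.000390

E < U₀: inside the barrier ψ ∝ e^{±κx} with κ = √(2m(U₀ − E))/ℏ = 1.975.
κw = 4.503, sinh(κw) = 45.12.
The exact tunnelling result is T⁻¹ = 1 + U₀² sinh²(κw) / [4E(U₀ − E)] = 2567, so T = 0.000390.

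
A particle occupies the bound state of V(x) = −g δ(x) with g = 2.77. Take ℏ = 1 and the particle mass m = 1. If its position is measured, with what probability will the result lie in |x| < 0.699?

The normalised bound state is ψ = √κ e^{−κ|x|} with κ = mg/ℏ² = 2.770.
P(|x| < d) = ∫_{−d}^{d} κ e^{−2κ|x|} dx = 1 − e^{−2κd} = 1 − e^{−3.872} = 0.9792.

P = 0.979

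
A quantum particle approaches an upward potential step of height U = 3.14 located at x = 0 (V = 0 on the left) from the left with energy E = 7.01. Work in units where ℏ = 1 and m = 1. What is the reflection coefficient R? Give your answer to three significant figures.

R = 0.0217

On each side the TISE gives plane waves with k = √(2m(E − V))/ℏ: k₁ = √(2·1·7.01) = 3.744, k₂ = √(2·1·3.87) = 2.782.
Matching ψ and ψ′ at x = 0 gives r = (k₁ − k₂)/(k₁ + k₂), so R = r² = 0.02174 and T = 1 − R = 0.9783.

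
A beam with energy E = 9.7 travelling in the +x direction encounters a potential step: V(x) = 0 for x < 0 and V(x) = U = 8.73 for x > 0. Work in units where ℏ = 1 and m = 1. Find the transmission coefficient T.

On each side the TISE gives plane waves with k = √(2m(E − V))/ℏ: k₁ = √(2·1·9.7) = 4.405, k₂ = √(2·1·0.97) = 1.393.
Matching ψ and ψ′ at x = 0 gives r = (k₁ − k₂)/(k₁ + k₂), so R = r² = 0.2699 and T = 1 − R = 0.7301.

T = 0.730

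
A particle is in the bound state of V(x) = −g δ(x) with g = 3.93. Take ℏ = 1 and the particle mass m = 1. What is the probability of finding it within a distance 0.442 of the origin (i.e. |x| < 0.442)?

The normalised bound state is ψ = √κ e^{−κ|x|} with κ = mg/ℏ² = 3.930.
P(|x| < d) = ∫_{−d}^{d} κ e^{−2κ|x|} dx = 1 − e^{−2κd} = 1 − e^{−3.474} = 0.9690.

P = 0.969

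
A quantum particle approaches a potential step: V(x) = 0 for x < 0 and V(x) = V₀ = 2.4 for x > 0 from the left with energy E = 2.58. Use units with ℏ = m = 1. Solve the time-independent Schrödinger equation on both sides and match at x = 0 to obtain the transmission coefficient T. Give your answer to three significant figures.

T = 0.661

On each side the TISE gives plane waves with k = √(2m(E − V))/ℏ: k₁ = √(2·1·2.58) = 2.272, k₂ = √(2·1·0.18) = 0.6000.
Matching ψ and ψ′ at x = 0 gives r = (k₁ − k₂)/(k₁ + k₂), so R = r² = 0.3389 and T = 1 − R = 0.6611.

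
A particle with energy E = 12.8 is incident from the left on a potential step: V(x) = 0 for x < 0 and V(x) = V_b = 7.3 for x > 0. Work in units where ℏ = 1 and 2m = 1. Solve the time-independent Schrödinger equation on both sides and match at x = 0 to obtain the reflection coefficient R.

The wavenumbers are k₁ = √(2mE)/ℏ = 3.578 on the left and k₂ = √(2m(E − V_b))/ℏ = 2.345 on the right.
Matching ψ and ψ′ at x = 0 gives r = (k₁ − k₂)/(k₁ + k₂), so R = r² = 0.04330 and T = 1 − R = 0.9567.

R = 0.0433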